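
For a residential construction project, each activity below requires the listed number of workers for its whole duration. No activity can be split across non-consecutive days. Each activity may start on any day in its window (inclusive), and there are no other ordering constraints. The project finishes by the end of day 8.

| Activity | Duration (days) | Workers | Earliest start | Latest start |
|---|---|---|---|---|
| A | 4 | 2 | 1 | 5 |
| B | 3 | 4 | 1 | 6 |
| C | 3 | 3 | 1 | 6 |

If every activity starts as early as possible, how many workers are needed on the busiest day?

9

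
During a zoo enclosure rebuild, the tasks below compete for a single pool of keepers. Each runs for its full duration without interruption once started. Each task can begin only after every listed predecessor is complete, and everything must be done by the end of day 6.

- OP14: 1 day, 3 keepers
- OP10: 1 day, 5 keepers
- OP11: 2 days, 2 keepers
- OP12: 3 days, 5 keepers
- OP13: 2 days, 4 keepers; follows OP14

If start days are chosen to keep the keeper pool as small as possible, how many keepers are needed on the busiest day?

Early-start (OP14@1, OP10@1, OP11@1, OP12@1, OP13@2) gives peak 15: d1:15  d2:11  d3:9  d4:0  d5:0  d6:0.
Shift OP11→2, OP12→2, OP13→5.
Schedule OP14@1, OP10@1, OP11@2, OP12@2, OP13@5: d1:8  d2:7  d3:7  d4:5  d5:4  d6:4 — peak 8.

8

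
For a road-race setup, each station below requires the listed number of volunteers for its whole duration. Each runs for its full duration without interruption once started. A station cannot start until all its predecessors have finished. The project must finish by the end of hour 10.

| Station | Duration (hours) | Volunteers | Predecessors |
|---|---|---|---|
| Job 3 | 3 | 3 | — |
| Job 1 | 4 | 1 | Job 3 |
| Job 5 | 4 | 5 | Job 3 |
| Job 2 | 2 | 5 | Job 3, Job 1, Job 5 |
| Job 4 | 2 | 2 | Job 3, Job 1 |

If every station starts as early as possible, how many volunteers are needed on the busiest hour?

7

Early-start schedule: Job 3@1, Job 1@4, Job 5@4, Job 2@8, Job 4@8.
Load per hour: hour 1: 3, hour 2: 3, hour 3: 3, hour 4: 6, hour 5: 6, hour 6: 6, hour 7: 6, hour 8: 7, hour 9: 7, hour 10: 0.
Peak is 7.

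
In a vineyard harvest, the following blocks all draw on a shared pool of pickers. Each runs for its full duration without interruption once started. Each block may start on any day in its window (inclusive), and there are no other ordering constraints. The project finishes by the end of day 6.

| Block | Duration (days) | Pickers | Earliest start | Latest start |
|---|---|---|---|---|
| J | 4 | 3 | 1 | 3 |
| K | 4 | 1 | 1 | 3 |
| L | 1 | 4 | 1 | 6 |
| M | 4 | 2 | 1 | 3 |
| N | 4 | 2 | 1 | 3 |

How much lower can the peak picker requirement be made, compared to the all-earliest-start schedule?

Early-start peak: d1:12  d2:8  d3:8  d4:8  d5:0  d6:0 ⇒ 12.
Leveled (J@1, K@1, L@1, M@2, N@2): d1:8  d2:8  d3:8  d4:8  d5:4  d6:0 ⇒ 8.
Reduction 12 − 8 = 4.

4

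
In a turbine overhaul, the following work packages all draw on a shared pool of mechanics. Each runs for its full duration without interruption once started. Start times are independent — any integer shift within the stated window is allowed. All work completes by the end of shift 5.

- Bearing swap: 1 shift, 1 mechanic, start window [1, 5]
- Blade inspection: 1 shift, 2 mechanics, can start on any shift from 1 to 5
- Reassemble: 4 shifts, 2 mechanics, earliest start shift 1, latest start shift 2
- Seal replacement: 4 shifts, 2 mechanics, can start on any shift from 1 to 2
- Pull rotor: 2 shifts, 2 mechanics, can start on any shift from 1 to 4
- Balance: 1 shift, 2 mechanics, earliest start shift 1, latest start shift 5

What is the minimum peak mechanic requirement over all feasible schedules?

Early-start (Bearing swap@1, Blade inspection@1, Reassemble@1, Seal replacement@1, Pull rotor@1, Balance@1) gives peak 11: s1:11  s2:6  s3:4  s4:4  s5:0.
Shift Seal replacement→2, Pull rotor→2, Balance→4.
Schedule Bearing swap@1, Blade inspection@1, Reassemble@1, Seal replacement@2, Pull rotor@2, Balance@4: s1:5  s2:6  s3:6  s4:6  s5:2 — peak 6.

6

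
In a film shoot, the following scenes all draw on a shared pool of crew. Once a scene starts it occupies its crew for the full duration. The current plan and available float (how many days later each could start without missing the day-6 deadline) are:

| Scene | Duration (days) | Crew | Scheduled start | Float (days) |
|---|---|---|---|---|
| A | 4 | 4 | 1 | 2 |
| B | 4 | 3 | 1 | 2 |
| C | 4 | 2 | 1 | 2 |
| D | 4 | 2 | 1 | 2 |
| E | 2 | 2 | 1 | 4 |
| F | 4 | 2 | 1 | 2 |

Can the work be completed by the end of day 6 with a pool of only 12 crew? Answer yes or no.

no

The minimum achievable peak is 13; 12 < 13, so no feasible schedule stays within the cap.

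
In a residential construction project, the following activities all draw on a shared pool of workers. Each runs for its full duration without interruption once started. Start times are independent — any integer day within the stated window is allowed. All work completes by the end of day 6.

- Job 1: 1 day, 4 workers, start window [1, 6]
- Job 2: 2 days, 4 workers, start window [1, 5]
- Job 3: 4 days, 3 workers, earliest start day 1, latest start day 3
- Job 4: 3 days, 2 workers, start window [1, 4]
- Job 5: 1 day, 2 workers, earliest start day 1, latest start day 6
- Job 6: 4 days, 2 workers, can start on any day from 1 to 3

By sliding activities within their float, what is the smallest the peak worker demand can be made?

7

Early-start (Job 1@1, Job 2@1, Job 3@1, Job 4@1, Job 5@1, Job 6@1) gives peak 17: d1:17  d2:11  d3:7  d4:5  d5:0  d6:0.
Shift Job 2→5, Job 4→2, Job 5→2, Job 6→3.
Schedule Job 1@1, Job 2@5, Job 3@1, Job 4@2, Job 5@2, Job 6@3: d1:7  d2:7  d3:7  d4:7  d5:6  d6:6 — peak 7.
Total worker-days = 40 over 6 days ⇒ peak ≥ ⌈40/6⌉ = 7, so 7 is optimal.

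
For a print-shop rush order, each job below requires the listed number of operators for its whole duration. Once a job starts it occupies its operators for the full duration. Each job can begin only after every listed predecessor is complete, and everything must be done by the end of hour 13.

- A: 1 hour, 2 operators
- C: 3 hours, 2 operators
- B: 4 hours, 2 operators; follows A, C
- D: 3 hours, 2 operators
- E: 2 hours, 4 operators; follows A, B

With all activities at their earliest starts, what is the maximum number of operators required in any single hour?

6

Early-start schedule: A@1, C@1, B@4, D@1, E@8.
Load per hour: hour 1: 6, hour 2: 4, hour 3: 4, hour 4: 2, hour 5: 2, hour 6: 2, hour 7: 2, hour 8: 4, hour 9: 4, hour 10: 0, hour 11: 0, hour 12: 0, hour 13: 0.
Peak is 6.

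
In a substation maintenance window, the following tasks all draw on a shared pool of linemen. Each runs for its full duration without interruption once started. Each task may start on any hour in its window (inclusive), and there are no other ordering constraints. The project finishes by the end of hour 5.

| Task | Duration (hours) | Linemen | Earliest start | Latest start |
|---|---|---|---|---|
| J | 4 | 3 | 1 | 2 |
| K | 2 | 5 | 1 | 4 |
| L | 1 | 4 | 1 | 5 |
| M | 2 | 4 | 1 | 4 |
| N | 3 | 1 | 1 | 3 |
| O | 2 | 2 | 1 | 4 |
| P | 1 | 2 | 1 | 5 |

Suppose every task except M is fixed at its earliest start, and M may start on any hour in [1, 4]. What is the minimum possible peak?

17

M@1: h1:21  h2:15  h3:4  h4:3  h5:0 → peak 21
M@2: h1:17  h2:15  h3:8  h4:3  h5:0 → peak 17
M@3: h1:17  h2:11  h3:8  h4:7  h5:0 → peak 17
M@4: h1:17  h2:11  h3:4  h4:7  h5:4 → peak 17
Best is M@2, peak 17.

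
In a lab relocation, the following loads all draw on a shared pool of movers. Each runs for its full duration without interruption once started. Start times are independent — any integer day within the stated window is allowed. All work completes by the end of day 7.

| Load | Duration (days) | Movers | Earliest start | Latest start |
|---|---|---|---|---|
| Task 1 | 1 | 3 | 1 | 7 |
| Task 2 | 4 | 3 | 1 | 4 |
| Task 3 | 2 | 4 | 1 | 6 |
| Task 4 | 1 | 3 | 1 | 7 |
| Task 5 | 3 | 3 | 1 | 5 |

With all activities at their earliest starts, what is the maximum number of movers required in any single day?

16

Early-start schedule: Task 1@1, Task 2@1, Task 3@1, Task 4@1, Task 5@1.
Load per day: day 1: 16, day 2: 10, day 3: 6, day 4: 3, day 5: 0, day 6: 0, day 7: 0.
Peak is 16.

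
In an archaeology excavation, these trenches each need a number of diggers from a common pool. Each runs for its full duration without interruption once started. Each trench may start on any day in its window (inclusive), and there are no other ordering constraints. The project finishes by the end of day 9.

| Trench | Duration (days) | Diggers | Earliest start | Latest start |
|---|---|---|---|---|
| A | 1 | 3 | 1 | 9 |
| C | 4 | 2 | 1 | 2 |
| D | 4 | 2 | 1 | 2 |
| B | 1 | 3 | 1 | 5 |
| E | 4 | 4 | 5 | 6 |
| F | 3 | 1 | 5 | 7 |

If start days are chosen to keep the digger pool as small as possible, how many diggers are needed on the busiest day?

5

Early-start (A@1, C@1, D@1, B@1, E@5, F@5) gives peak 10: d1:10  d2:4  d3:4  d4:4  d5:5  d6:5  d7:5  d8:4  d9:0.
Shift D→2, B→5, E→6, F→6.
Schedule A@1, C@1, D@2, B@5, E@6, F@6: d1:5  d2:4  d3:4  d4:4  d5:5  d6:5  d7:5  d8:5  d9:4 — peak 5.
Total digger-days = 41 over 9 days ⇒ peak ≥ ⌈41/9⌉ = 5, so 5 is optimal.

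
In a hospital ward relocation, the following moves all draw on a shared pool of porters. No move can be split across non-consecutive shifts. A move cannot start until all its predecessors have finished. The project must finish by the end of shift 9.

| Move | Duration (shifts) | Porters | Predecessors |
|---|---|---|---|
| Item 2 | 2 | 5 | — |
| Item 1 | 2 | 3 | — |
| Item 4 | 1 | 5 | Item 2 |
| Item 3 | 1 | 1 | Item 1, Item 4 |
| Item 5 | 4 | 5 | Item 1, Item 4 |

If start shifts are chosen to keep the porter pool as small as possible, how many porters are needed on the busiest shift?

Early-start (Item 2@1, Item 1@1, Item 4@3, Item 3@4, Item 5@4) gives peak 8: s1:8  s2:8  s3:5  s4:6  s5:5  s6:5  s7:5  s8:0  s9:0.
Shift Item 1→3, Item 4→5, Item 3→6, Item 5→6.
Schedule Item 2@1, Item 1@3, Item 4@5, Item 3@6, Item 5@6: s1:5  s2:5  s3:3  s4:3  s5:5  s6:6  s7:5  s8:5  s9:5 — peak 6.

6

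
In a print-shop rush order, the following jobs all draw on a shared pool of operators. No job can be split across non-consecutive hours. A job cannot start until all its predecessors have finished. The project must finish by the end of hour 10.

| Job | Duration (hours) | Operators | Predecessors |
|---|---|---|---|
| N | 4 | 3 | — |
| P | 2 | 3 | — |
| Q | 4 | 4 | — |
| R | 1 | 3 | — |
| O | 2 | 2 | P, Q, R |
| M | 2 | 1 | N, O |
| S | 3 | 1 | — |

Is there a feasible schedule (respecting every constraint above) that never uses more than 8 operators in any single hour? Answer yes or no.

yes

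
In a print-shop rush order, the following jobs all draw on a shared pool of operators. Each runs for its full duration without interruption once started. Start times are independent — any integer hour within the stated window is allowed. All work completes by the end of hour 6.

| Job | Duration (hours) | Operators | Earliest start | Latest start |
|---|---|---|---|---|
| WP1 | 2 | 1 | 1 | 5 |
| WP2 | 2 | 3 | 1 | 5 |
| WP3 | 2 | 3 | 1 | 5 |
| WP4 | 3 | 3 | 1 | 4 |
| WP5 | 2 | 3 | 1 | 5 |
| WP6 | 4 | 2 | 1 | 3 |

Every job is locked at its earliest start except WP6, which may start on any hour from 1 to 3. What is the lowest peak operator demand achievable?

13

WP6@1: h1:15  h2:15  h3:5  h4:2  h5:0  h6:0 → peak 15
WP6@2: h1:13  h2:15  h3:5  h4:2  h5:2  h6:0 → peak 15
WP6@3: h1:13  h2:13  h3:5  h4:2  h5:2  h6:2 → peak 13
Best is WP6@3, peak 13.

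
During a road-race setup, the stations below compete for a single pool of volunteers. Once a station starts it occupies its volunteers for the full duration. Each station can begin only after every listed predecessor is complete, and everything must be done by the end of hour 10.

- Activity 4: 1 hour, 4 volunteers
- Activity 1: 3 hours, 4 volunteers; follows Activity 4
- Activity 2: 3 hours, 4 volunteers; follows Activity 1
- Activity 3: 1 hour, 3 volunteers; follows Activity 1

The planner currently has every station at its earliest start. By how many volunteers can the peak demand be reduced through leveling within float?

3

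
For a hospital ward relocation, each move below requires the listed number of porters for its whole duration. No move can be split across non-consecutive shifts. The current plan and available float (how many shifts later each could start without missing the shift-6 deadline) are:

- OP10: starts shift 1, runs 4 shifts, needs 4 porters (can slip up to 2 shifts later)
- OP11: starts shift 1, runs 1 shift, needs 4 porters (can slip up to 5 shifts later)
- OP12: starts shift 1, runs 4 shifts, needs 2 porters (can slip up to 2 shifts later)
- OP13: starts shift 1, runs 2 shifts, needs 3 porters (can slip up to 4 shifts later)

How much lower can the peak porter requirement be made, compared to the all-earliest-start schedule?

6

Early-start peak: s1:13  s2:9  s3:6  s4:6  s5:0  s6:0 ⇒ 13.
Leveled (OP10@1, OP11@5, OP12@1, OP13@5): s1:6  s2:6  s3:6  s4:6  s5:7  s6:3 ⇒ 7.
Reduction 13 − 7 = 6.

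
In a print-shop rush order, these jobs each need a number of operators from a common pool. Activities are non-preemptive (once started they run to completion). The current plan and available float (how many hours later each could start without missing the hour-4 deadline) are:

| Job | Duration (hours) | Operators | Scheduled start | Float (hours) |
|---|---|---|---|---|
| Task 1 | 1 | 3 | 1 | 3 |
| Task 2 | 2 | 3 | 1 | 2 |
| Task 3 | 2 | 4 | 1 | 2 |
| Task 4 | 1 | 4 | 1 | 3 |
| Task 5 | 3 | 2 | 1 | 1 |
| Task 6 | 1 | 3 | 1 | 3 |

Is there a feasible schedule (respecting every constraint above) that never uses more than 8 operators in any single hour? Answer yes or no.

yes

Schedule Task 1@1, Task 2@1, Task 3@3, Task 4@4, Task 5@1, Task 6@2: h1:8  h2:8  h3:6  h4:8 — peak 8 ≤ 8.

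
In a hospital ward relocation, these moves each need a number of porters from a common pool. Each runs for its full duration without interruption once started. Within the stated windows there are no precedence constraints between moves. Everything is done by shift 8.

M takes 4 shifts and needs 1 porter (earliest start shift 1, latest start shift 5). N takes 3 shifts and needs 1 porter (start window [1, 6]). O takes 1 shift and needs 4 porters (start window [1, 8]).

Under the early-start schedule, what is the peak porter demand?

Early-start schedule: M@1, N@1, O@1.
Load per shift: shift 1: 6, shift 2: 2, shift 3: 2, shift 4: 1, shift 5: 0, shift 6: 0, shift 7: 0, shift 8: 0.
Peak is 6.

6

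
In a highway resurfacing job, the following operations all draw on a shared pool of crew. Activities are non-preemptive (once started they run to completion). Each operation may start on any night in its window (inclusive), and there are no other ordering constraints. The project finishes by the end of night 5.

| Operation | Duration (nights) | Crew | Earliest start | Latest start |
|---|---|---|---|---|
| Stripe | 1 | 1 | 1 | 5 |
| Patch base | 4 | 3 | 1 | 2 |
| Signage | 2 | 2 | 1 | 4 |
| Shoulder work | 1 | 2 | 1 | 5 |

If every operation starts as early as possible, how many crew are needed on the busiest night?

8

Early-start schedule: Stripe@1, Patch base@1, Signage@1, Shoulder work@1.
Load per night: night 1: 8, night 2: 5, night 3: 3, night 4: 3, night 5: 0.
Peak is 8.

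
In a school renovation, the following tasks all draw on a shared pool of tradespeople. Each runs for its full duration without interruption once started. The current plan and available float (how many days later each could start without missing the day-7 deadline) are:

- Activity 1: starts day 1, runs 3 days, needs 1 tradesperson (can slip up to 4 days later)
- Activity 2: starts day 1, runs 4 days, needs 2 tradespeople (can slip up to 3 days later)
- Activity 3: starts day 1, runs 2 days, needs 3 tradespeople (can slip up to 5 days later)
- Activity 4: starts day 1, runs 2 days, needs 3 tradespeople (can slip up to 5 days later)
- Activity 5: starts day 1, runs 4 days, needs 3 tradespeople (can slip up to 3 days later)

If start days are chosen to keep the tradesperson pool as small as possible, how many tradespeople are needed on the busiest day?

6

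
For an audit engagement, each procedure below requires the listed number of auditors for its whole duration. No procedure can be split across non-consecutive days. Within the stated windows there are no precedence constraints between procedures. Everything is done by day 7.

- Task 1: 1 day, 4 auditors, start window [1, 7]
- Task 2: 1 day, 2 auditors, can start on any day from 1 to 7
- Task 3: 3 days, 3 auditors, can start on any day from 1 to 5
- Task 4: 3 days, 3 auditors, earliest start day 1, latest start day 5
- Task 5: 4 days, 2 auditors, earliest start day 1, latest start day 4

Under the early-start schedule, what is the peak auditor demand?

Early-start schedule: Task 1@1, Task 2@1, Task 3@1, Task 4@1, Task 5@1.
Load per day: day 1: 14, day 2: 8, day 3: 8, day 4: 2, day 5: 0, day 6: 0, day 7: 0.
Peak is 14.

14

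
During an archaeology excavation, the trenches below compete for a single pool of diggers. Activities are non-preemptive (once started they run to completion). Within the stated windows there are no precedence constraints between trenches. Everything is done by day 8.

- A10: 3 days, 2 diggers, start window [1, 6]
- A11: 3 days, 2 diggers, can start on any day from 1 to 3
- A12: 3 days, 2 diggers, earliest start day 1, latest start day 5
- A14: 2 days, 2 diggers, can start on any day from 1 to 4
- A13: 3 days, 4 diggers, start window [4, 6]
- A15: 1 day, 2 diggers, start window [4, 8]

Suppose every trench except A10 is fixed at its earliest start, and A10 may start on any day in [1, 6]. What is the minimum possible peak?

6

A10@1: d1:8  d2:8  d3:6  d4:6  d5:4  d6:4  d7:0  d8:0 → peak 8
A10@2: d1:6  d2:8  d3:6  d4:8  d5:4  d6:4  d7:0  d8:0 → peak 8
A10@3: d1:6  d2:6  d3:6  d4:8  d5:6  d6:4  d7:0  d8:0 → peak 8
A10@4: d1:6  d2:6  d3:4  d4:8  d5:6  d6:6  d7:0  d8:0 → peak 8
A10@5: d1:6  d2:6  d3:4  d4:6  d5:6  d6:6  d7:2  d8:0 → peak 6
A10@6: d1:6  d2:6  d3:4  d4:6  d5:4  d6:6  d7:2  d8:2 → peak 6
Best is A10@5, peak 6.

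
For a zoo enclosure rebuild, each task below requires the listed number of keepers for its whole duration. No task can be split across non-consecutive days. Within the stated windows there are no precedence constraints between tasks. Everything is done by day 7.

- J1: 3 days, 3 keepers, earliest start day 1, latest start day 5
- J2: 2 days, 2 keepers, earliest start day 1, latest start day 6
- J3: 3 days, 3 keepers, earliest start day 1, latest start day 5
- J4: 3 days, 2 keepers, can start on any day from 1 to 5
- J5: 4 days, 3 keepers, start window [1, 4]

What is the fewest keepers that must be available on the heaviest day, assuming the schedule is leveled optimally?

7

Early-start (J1@1, J2@1, J3@1, J4@1, J5@1) gives peak 13: d1:13  d2:13  d3:11  d4:3  d5:0  d6:0  d7:0.
Shift J3→4, J5→4.
Schedule J1@1, J2@1, J3@4, J4@1, J5@4: d1:7  d2:7  d3:5  d4:6  d5:6  d6:6  d7:3 — peak 7.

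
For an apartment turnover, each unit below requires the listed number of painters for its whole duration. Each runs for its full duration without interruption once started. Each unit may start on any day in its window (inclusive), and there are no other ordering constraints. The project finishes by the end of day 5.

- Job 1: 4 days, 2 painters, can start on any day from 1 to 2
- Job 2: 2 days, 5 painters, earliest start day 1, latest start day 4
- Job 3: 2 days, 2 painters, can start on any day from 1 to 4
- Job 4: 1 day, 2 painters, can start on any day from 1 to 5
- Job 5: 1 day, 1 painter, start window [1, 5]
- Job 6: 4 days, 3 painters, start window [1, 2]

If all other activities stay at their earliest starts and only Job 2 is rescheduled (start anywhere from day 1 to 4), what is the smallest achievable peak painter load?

Job 2@1: d1:15  d2:12  d3:5  d4:5  d5:0 → peak 15
Job 2@2: d1:10  d2:12  d3:10  d4:5  d5:0 → peak 12
Job 2@3: d1:10  d2:7  d3:10  d4:10  d5:0 → peak 10
Job 2@4: d1:10  d2:7  d3:5  d4:10  d5:5 → peak 10
Best is Job 2@3, peak 10.

10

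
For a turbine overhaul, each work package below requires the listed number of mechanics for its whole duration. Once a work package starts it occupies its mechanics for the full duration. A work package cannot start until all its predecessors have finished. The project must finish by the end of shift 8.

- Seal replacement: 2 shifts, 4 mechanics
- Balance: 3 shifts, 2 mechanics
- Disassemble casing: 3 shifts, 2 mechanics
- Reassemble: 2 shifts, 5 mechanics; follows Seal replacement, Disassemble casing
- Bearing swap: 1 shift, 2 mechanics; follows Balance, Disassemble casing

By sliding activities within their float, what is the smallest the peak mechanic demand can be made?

Early-start (Seal replacement@1, Balance@1, Disassemble casing@1, Reassemble@4, Bearing swap@4) gives peak 8: s1:8  s2:8  s3:4  s4:7  s5:5  s6:0  s7:0  s8:0.
Shift Balance→3, Disassemble casing→3, Reassemble→6, Bearing swap→8.
Schedule Seal replacement@1, Balance@3, Disassemble casing@3, Reassemble@6, Bearing swap@8: s1:4  s2:4  s3:4  s4:4  s5:4  s6:5  s7:5  s8:2 — peak 5.

5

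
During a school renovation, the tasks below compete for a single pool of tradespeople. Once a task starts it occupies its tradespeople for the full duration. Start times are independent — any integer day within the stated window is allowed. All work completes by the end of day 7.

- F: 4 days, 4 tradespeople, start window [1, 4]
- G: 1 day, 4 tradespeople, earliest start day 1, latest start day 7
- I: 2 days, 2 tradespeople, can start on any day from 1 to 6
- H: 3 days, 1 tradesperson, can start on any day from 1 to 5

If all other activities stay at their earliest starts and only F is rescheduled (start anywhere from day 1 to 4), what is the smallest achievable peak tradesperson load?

7

F@1: d1:11  d2:7  d3:5  d4:4  d5:0  d6:0  d7:0 → peak 11
F@2: d1:7  d2:7  d3:5  d4:4  d5:4  d6:0  d7:0 → peak 7
F@3: d1:7  d2:3  d3:5  d4:4  d5:4  d6:4  d7:0 → peak 7
F@4: d1:7  d2:3  d3:1  d4:4  d5:4  d6:4  d7:4 → peak 7
Best is F@2, peak 7.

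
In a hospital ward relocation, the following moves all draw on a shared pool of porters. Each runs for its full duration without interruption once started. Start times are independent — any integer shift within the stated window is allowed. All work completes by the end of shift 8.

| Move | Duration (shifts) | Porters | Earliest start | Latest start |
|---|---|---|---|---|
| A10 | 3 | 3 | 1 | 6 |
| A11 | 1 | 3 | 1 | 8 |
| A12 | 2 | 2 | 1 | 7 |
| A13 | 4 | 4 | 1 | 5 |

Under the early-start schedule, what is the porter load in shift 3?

7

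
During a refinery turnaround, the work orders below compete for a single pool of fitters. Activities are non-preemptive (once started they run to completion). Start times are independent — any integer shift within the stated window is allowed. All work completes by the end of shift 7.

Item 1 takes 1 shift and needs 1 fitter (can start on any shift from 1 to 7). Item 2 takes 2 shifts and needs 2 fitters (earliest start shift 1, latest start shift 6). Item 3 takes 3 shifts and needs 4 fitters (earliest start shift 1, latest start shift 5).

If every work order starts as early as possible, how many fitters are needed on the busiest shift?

7

Early-start schedule: Item 1@1, Item 2@1, Item 3@1.
Load per shift: shift 1: 7, shift 2: 6, shift 3: 4, shift 4: 0, shift 5: 0, shift 6: 0, shift 7: 0.
Peak is 7.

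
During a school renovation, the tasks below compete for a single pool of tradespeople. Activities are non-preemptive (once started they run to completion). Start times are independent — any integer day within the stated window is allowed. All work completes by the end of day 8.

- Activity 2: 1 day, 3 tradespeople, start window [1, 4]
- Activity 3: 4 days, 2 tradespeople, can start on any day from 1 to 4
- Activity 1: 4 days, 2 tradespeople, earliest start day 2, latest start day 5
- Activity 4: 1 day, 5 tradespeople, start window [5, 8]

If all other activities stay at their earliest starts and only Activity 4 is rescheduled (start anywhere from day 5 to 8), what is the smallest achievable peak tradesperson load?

Activity 4@5: d1:5  d2:4  d3:4  d4:4  d5:7  d6:0  d7:0  d8:0 → peak 7
Activity 4@6: d1:5  d2:4  d3:4  d4:4  d5:2  d6:5  d7:0  d8:0 → peak 5
Activity 4@7: d1:5  d2:4  d3:4  d4:4  d5:2  d6:0  d7:5  d8:0 → peak 5
Activity 4@8: d1:5  d2:4  d3:4  d4:4  d5:2  d6:0  d7:0  d8:5 → peak 5
Best is Activity 4@6, peak 5.

5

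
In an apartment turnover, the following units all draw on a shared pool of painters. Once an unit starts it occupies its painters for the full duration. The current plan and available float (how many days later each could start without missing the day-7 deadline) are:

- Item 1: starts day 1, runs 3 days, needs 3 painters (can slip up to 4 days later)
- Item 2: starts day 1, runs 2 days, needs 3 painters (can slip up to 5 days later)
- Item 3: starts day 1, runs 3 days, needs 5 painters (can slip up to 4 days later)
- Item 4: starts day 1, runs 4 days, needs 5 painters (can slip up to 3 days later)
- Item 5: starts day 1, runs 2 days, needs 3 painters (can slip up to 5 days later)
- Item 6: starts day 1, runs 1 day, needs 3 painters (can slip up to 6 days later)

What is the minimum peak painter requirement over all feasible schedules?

Early-start (Item 1@1, Item 2@1, Item 3@1, Item 4@1, Item 5@1, Item 6@1) gives peak 22: d1:22  d2:19  d3:13  d4:5  d5:0  d6:0  d7:0.
Shift Item 3→3, Item 4→4, Item 6→6.
Schedule Item 1@1, Item 2@1, Item 3@3, Item 4@4, Item 5@1, Item 6@6: d1:9  d2:9  d3:8  d4:10  d5:10  d6:8  d7:5 — peak 10.

10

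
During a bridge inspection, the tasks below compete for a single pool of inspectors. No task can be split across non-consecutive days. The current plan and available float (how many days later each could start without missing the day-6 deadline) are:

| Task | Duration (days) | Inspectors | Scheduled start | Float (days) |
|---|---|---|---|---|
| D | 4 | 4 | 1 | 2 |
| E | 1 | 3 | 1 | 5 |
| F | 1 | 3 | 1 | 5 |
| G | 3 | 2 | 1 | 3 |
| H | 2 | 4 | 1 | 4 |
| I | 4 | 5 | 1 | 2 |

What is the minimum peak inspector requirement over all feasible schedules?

11

Early-start (D@1, E@1, F@1, G@1, H@1, I@1) gives peak 21: d1:21  d2:15  d3:11  d4:9  d5:0  d6:0.
Shift G→2, H→5, I→2.
Schedule D@1, E@1, F@1, G@2, H@5, I@2: d1:10  d2:11  d3:11  d4:11  d5:9  d6:4 — peak 11.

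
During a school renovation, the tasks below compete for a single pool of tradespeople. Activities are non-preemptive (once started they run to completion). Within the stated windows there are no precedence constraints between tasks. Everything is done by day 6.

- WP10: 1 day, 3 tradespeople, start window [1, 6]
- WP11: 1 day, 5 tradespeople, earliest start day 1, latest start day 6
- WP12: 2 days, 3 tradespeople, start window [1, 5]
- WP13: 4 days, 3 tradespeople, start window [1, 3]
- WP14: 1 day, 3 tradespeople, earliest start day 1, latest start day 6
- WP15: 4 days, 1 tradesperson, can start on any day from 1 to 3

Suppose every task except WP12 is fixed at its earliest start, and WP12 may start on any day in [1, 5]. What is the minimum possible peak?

WP12@1: d1:18  d2:7  d3:4  d4:4  d5:0  d6:0 → peak 18
WP12@2: d1:15  d2:7  d3:7  d4:4  d5:0  d6:0 → peak 15
WP12@3: d1:15  d2:4  d3:7  d4:7  d5:0  d6:0 → peak 15
WP12@4: d1:15  d2:4  d3:4  d4:7  d5:3  d6:0 → peak 15
WP12@5: d1:15  d2:4  d3:4  d4:4  d5:3  d6:3 → peak 15
Best is WP12@2, peak 15.

15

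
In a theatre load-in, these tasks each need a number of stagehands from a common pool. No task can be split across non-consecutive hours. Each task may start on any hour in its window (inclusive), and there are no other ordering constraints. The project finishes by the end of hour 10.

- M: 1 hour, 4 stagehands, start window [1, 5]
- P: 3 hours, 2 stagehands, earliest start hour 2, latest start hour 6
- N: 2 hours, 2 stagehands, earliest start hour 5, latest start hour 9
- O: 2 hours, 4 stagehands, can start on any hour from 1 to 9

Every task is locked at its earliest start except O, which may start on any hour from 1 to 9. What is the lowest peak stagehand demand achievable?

O@1: h1:8  h2:6  h3:2  h4:2  h5:2  h6:2  h7:0  h8:0  h9:0  h10:0 → peak 8
O@2: h1:4  h2:6  h3:6  h4:2  h5:2  h6:2  h7:0  h8:0  h9:0  h10:0 → peak 6
O@3: h1:4  h2:2  h3:6  h4:6  h5:2  h6:2  h7:0  h8:0  h9:0  h10:0 → peak 6
O@4: h1:4  h2:2  h3:2  h4:6  h5:6  h6:2  h7:0  h8:0  h9:0  h10:0 → peak 6
O@5: h1:4  h2:2  h3:2  h4:2  h5:6  h6:6  h7:0  h8:0  h9:0  h10:0 → peak 6
O@6: h1:4  h2:2  h3:2  h4:2  h5:2  h6:6  h7:4  h8:0  h9:0  h10:0 → peak 6
O@7: h1:4  h2:2  h3:2  h4:2  h5:2  h6:2  h7:4  h8:4  h9:0  h10:0 → peak 4
O@8: h1:4  h2:2  h3:2  h4:2  h5:2  h6:2  h7:0  h8:4  h9:4  h10:0 → peak 4
O@9: h1:4  h2:2  h3:2  h4:2  h5:2  h6:2  h7:0  h8:0  h9:4  h10:4 → peak 4
Best is O@7, peak 4.

4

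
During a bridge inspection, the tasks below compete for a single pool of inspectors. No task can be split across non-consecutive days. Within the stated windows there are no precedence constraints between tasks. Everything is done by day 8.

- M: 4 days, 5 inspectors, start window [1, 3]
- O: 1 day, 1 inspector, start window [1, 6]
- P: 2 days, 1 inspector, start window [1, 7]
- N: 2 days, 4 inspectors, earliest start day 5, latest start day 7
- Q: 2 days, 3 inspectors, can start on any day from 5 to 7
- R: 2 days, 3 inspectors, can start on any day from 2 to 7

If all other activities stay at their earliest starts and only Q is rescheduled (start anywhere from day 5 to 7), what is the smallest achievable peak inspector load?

9

Q@5: d1:7  d2:9  d3:8  d4:5  d5:7  d6:7  d7:0  d8:0 → peak 9
Q@6: d1:7  d2:9  d3:8  d4:5  d5:4  d6:7  d7:3  d8:0 → peak 9
Q@7: d1:7  d2:9  d3:8  d4:5  d5:4  d6:4  d7:3  d8:3 → peak 9
Best is Q@5, peak 9.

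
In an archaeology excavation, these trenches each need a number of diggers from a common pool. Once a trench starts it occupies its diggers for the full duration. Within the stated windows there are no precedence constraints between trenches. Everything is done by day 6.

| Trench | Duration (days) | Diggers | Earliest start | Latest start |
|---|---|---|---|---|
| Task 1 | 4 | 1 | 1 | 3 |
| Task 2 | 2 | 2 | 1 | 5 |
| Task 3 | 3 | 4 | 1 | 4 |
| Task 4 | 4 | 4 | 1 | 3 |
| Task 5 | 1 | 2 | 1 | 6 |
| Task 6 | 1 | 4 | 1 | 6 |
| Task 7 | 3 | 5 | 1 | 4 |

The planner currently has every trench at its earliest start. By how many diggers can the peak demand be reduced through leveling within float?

12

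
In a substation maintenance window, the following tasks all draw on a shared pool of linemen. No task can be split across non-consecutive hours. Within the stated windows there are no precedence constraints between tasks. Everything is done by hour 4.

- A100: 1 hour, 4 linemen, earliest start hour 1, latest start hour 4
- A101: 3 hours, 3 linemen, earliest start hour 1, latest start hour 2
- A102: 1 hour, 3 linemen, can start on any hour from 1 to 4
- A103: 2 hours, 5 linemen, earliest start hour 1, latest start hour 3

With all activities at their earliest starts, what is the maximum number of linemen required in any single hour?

15

Early-start schedule: A100@1, A101@1, A102@1, A103@1.
Load per hour: hour 1: 15, hour 2: 8, hour 3: 3, hour 4: 0.
Peak is 15.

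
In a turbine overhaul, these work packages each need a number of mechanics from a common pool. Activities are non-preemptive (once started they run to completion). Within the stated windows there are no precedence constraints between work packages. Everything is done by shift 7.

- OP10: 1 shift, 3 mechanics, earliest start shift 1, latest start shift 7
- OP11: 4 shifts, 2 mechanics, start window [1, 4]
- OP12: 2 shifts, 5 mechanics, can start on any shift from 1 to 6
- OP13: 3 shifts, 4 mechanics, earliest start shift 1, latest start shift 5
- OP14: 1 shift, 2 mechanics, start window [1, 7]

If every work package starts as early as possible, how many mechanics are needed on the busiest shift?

16

Early-start schedule: OP10@1, OP11@1, OP12@1, OP13@1, OP14@1.
Load per shift: shift 1: 16, shift 2: 11, shift 3: 6, shift 4: 2, shift 5: 0, shift 6: 0, shift 7: 0.
Peak is 16.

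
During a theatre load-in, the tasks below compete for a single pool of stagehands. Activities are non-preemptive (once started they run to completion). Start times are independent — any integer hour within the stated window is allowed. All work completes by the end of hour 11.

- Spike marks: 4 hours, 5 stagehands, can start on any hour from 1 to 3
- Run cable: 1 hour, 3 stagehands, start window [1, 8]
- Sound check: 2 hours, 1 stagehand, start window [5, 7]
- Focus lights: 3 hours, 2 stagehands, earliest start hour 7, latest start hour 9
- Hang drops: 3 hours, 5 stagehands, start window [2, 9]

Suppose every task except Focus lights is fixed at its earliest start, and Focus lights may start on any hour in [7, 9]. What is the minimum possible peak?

10

Focus lights@7: h1:8  h2:10  h3:10  h4:10  h5:1  h6:1  h7:2  h8:2  h9:2  h10:0  h11:0 → peak 10
Focus lights@8: h1:8  h2:10  h3:10  h4:10  h5:1  h6:1  h7:0  h8:2  h9:2  h10:2  h11:0 → peak 10
Focus lights@9: h1:8  h2:10  h3:10  h4:10  h5:1  h6:1  h7:0  h8:0  h9:2  h10:2  h11:2 → peak 10
Best is Focus lights@7, peak 10.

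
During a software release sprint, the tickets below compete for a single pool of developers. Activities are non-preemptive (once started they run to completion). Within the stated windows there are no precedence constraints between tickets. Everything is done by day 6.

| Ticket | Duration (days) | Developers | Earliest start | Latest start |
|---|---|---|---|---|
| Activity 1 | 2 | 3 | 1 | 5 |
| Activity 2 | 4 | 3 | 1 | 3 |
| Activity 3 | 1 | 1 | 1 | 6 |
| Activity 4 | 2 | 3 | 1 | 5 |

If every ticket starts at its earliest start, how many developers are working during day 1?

10

At early start, day 1 has: Activity 1, Activity 2, Activity 3, Activity 4.
Demand: 3 + 3 + 1 + 3 = 10.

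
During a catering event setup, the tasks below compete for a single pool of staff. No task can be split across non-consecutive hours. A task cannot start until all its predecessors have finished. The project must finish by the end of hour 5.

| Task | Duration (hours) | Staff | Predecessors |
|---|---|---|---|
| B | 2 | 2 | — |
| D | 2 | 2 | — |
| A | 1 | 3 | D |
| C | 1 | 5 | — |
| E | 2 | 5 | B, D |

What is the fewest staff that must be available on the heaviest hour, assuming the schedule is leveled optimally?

Early-start (B@1, D@1, A@3, C@1, E@3) gives peak 9: h1:9  h2:4  h3:8  h4:5  h5:0.
Shift B→2, E→4.
Schedule B@2, D@1, A@3, C@1, E@4: h1:7  h2:4  h3:5  h4:5  h5:5 — peak 7.

7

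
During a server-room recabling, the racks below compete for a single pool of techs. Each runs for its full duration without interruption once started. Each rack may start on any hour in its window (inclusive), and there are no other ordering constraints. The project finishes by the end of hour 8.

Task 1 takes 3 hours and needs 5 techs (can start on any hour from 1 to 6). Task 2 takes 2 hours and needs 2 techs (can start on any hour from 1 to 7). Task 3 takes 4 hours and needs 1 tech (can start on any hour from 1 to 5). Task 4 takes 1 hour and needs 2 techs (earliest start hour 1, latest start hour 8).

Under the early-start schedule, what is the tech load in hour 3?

At early start, hour 3 has: Task 1, Task 3.
Demand: 5 + 1 = 6.

6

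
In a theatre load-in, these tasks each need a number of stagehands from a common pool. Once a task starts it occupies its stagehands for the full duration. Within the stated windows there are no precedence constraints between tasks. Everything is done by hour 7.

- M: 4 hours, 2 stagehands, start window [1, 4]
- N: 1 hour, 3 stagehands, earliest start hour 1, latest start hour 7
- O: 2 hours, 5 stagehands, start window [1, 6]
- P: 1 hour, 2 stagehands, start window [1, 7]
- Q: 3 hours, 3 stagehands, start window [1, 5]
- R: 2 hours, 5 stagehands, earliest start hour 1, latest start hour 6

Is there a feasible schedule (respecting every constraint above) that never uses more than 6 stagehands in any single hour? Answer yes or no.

no

The minimum achievable peak is 7; 6 < 7, so no feasible schedule stays within the cap.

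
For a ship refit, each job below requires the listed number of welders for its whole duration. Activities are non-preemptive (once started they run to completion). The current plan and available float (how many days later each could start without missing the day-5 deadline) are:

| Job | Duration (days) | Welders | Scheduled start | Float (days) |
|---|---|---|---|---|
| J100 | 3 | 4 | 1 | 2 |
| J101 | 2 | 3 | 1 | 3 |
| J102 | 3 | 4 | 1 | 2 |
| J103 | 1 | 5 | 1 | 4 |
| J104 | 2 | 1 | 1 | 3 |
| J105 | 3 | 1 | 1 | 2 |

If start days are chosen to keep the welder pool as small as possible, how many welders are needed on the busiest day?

9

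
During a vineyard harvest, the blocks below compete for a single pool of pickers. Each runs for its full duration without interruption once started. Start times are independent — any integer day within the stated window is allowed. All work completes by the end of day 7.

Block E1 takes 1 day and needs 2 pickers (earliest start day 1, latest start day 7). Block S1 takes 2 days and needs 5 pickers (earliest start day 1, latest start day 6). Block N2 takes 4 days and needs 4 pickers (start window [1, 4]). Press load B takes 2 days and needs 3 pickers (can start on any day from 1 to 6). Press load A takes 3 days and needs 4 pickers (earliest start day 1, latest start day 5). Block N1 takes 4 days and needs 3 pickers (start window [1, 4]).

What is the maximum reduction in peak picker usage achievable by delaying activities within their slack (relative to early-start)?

11

Early-start peak: d1:21  d2:19  d3:11  d4:7  d5:0  d6:0  d7:0 ⇒ 21.
Leveled (Block E1@1, Block S1@1, Block N2@3, Press load B@3, Press load A@5, Block N1@1): d1:10  d2:8  d3:10  d4:10  d5:8  d6:8  d7:4 ⇒ 10.
Reduction 21 − 10 = 11.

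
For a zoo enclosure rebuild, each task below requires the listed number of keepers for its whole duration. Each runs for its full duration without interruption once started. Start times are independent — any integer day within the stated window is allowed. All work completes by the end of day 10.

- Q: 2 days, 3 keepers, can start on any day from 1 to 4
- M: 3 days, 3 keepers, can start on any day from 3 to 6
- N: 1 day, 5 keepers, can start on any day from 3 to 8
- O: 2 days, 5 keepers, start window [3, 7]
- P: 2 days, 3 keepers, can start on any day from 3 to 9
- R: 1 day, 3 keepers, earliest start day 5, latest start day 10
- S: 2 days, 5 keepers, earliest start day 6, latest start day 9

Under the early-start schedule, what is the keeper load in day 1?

3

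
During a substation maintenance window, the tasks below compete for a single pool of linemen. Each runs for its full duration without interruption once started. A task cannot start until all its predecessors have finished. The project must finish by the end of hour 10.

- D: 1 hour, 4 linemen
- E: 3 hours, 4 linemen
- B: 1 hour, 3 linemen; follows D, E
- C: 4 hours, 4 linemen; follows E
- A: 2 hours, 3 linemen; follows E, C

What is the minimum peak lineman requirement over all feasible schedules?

Early-start (D@1, E@1, B@4, C@4, A@8) gives peak 8: h1:8  h2:4  h3:4  h4:7  h5:4  h6:4  h7:4  h8:3  h9:3  h10:0.
Shift E→2, B→9, C→5, A→9.
Schedule D@1, E@2, B@9, C@5, A@9: h1:4  h2:4  h3:4  h4:4  h5:4  h6:4  h7:4  h8:4  h9:6  h10:3 — peak 6.

6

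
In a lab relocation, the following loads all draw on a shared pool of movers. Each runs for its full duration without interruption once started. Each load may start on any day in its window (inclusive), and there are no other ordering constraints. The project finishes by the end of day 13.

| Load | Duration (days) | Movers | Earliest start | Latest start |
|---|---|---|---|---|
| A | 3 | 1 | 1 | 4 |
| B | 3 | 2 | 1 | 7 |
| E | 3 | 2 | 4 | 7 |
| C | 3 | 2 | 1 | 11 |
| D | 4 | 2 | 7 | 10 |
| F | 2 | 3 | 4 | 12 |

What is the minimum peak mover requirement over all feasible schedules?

4

Early-start (A@1, B@1, E@4, C@1, D@7, F@4) gives peak 5: d1:5  d2:5  d3:5  d4:5  d5:5  d6:2  d7:2  d8:2  d9:2  d10:2  d11:0  d12:0  d13:0.
Shift C→4, F→11.
Schedule A@1, B@1, E@4, C@4, D@7, F@11: d1:3  d2:3  d3:3  d4:4  d5:4  d6:4  d7:2  d8:2  d9:2  d10:2  d11:3  d12:3  d13:0 — peak 4.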